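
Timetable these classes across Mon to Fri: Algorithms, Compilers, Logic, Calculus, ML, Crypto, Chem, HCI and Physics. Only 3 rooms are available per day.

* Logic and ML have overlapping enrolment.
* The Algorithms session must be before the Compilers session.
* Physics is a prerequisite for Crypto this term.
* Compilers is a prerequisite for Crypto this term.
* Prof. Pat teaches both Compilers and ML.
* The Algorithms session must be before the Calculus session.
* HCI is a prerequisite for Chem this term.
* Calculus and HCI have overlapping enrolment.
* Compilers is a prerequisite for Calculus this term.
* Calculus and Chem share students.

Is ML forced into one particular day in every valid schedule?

No

ML can be Mon (e.g. Compilers -> Tue; Algorithms -> Mon; Logic -> Wed; Calculus -> Wed; Crypto -> Wed; HCI -> Mon; Physics -> Tue; Chem -> Tue; ML -> Mon) or Tue (e.g. HCI in Mon; Algorithms in Mon; ML in Tue; Logic in Wed; Calculus in Thu; Physics in Mon; Crypto in Thu; Chem in Tue; Compilers in Wed).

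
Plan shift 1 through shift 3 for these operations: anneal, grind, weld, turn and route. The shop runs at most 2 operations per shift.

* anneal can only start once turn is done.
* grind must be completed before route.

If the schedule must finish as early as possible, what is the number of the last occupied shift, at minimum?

shift 3

The precedence chain requires at least 2 distinct shifts.
With at most 2 per shift and 5 operations, at least 3 shifts are needed.
3 works (last occupied shift: shift 3): for example route in shift 2, anneal in shift 2, grind in shift 1, weld in shift 3, turn in shift 1.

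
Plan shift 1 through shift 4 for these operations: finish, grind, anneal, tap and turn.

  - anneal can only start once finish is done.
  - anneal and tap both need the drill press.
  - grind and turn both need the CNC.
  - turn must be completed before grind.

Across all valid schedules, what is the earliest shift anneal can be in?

shift 2

Precedence pushes anneal to at least shift 2.
anneal at shift 2 is achievable: finish -> shift 1; anneal -> shift 2; grind -> shift 2; turn -> shift 1; tap -> shift 1.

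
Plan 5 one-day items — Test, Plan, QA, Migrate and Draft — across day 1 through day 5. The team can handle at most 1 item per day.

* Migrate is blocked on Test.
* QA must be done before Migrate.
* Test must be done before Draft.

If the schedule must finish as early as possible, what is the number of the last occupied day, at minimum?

The precedence chain requires at least 2 distinct days.
With at most 1 per day and 5 tasks, at least 5 days are needed.
5 works (last occupied day: day 5): for example Test in day 1, QA in day 2, Migrate in day 3, Plan in day 5, Draft in day 4.

5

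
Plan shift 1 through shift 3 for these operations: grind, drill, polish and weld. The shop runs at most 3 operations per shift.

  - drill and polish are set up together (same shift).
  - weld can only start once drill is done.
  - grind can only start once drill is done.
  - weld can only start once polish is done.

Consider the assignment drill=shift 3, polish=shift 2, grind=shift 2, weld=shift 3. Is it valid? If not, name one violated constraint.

weld can only start once drill is done — violated.
grind can only start once drill is done — violated.
drill and polish are set up together (same shift) — violated.
weld can only start once polish is done — holds.
The shop runs at most 3 operations per shift — holds.

No. grind can only start once drill is done is not satisfied.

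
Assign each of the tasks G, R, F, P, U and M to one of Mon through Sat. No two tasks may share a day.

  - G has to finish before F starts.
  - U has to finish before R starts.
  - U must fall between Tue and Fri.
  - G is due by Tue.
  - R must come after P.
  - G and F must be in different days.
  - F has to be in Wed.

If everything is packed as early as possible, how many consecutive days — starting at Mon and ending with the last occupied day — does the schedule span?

6

The precedence chain requires at least 2 distinct days.
With at most 1 per day and 6 tasks, at least 6 days are needed.
F can't be placed before Wed — that is day 3 counting from Mon — so the schedule must run through at least 3 days.
6 works (last occupied day: Sat): for example R -> Fri; M -> Sat; F -> Wed; G -> Mon; U -> Tue; P -> Thu.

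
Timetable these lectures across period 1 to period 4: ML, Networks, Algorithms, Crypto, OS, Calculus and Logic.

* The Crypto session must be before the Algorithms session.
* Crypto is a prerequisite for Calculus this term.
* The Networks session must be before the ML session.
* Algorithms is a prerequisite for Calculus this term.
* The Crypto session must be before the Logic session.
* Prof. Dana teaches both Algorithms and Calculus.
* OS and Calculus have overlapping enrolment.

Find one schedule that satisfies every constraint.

Calculus in period 3, Crypto in period 1, ML in period 2, Algorithms in period 2, OS in period 1, Networks in period 1, Logic in period 2

Checking: Crypto(period 1) before Calculus(period 3); Algorithms(period 2) before Calculus(period 3); Crypto(period 1) before Algorithms(period 2); Networks(period 1) before ML(period 2); Crypto(period 1) before Logic(period 2); Algorithms(period 2) != Calculus(period 3); OS(period 1) != Calculus(period 3).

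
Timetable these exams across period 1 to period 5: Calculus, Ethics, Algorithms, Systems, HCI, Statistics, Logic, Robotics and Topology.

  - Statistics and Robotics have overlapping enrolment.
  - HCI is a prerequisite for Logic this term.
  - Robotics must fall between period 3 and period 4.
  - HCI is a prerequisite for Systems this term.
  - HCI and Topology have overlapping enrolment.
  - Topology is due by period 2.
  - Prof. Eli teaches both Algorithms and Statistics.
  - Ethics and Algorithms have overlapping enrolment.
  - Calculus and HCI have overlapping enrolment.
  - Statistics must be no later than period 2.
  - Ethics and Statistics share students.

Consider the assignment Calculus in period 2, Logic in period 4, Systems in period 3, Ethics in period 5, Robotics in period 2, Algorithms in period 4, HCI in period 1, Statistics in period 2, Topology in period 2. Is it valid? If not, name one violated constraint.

No. Robotics must fall between period 3 and period 4 is not satisfied.

HCI is a prerequisite for Systems this term — holds.
Statistics must be no later than period 2 — holds.
Topology is due by period 2 — holds.
Ethics and Statistics share students — holds.
Ethics and Algorithms have overlapping enrolment — holds.
HCI is a prerequisite for Logic this term — holds.
Statistics and Robotics have overlapping enrolment — violated.
Prof. Eli teaches both Algorithms and Statistics — holds.
Robotics must fall between period 3 and period 4 — violated.
Calculus and HCI have overlapping enrolment — holds.
HCI and Topology have overlapping enrolment — holds.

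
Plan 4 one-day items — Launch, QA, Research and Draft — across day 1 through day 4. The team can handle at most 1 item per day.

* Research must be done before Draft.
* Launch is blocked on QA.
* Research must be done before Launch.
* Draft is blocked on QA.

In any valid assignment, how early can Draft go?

Precedence pushes Draft to at least day 2.
Draft at day 3 is achievable: QA=day 1; Launch=day 4; Research=day 2; Draft=day 3.
Nothing earlier works — the capacity limit rule out every day before day 3.

day 3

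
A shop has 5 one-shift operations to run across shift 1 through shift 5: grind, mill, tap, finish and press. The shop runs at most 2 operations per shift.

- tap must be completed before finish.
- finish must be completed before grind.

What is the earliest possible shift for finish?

Precedence pushes finish to at least shift 2; downstream work caps finish at shift 4.
finish at shift 2 is achievable: tap=shift 1; mill=shift 1; press=shift 2; finish=shift 2; grind=shift 3.

shift 2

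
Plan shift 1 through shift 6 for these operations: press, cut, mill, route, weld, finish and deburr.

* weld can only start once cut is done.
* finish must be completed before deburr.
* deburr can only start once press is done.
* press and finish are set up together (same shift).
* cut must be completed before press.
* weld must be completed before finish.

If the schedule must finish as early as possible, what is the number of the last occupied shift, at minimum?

shift 4

The precedence chain requires at least 4 distinct shifts.
4 works (last occupied shift: shift 4): for example deburr=shift 4; mill=shift 1; press=shift 3; weld=shift 2; cut=shift 1; finish=shift 3; route=shift 1.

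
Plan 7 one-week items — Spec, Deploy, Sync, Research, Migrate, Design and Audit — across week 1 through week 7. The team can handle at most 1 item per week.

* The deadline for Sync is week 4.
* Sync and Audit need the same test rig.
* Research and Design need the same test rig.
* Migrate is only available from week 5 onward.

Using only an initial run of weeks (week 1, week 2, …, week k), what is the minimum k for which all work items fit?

With at most 1 per week and 7 work items, at least 7 weeks are needed.
Migrate can't be placed before week 5, so the schedule must run through at least week 5.
7 works (last occupied week: week 7): for example Migrate -> week 5, Deploy -> week 3, Audit -> week 7, Sync -> week 1, Research -> week 4, Spec -> week 2, Design -> week 6.

7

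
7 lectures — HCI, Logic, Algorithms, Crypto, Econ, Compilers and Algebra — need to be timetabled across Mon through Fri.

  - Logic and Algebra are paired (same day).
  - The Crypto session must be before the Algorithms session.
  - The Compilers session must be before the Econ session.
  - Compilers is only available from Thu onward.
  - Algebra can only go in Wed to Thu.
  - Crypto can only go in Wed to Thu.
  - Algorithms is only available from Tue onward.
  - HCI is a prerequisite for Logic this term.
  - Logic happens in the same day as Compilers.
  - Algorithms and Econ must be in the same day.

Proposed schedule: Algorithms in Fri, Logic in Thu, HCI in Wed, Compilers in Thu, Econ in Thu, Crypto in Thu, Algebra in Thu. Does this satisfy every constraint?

Invalid. Algorithms and Econ must be in the same day.

HCI is a prerequisite for Logic this term — holds.
Algorithms is only available from Tue onward — holds.
Crypto can only go in Wed to Thu — holds.
Logic happens in the same day as Compilers — holds.
Compilers is only available from Thu onward — holds.
Algorithms and Econ must be in the same day — violated.
The Crypto session must be before the Algorithms session — holds.
Algebra can only go in Wed to Thu — holds.
The Compilers session must be before the Econ session — violated.
Logic and Algebra are paired (same day) — holds.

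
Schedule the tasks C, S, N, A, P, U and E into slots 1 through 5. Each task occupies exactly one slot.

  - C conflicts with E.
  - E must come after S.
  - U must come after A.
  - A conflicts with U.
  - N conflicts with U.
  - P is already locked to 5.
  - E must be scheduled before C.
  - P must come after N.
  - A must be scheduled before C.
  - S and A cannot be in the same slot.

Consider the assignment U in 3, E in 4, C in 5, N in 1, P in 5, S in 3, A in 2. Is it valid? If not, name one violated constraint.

N conflicts with U — holds.
S and A cannot be in the same slot — holds.
P is already locked to 5 — holds.
A conflicts with U — holds.
E must come after S — holds.
C conflicts with E — holds.
A must be scheduled before C — holds.
U must come after A — holds.
P must come after N — holds.
E must be scheduled before C — holds.

Valid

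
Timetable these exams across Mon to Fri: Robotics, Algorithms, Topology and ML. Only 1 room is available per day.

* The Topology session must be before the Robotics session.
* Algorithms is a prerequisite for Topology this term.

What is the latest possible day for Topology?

Precedence pushes Topology to at least Tue; downstream work caps Topology at Thu.
Topology at Thu is achievable: ML in Tue, Topology in Thu, Robotics in Fri, Algorithms in Mon.

Thu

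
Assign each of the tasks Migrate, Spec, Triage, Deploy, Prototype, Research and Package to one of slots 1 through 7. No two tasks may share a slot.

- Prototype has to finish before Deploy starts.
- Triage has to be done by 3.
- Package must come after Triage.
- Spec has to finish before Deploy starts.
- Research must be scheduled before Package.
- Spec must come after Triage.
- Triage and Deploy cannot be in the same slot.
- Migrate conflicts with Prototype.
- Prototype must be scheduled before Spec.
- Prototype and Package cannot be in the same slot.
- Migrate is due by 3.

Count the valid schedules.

60

Splitting on Migrate: it can be 1 (20), 2 (20), 3 (20). Listing each branch's schedules as (Spec, Triage, Deploy, Prototype, Research, Package):
Migrate=1: (4,2,5,3,6,7) (4,2,6,3,5,7) (4,2,7,3,5,6) (4,3,5,2,6,7) (4,3,6,2,5,7) (4,3,7,2,5,6) (5,2,6,3,4,7) (5,2,6,4,3,7) (5,2,7,3,4,6) (5,2,7,4,3,6) (5,3,6,2,4,7) (5,3,6,4,2,7) (5,3,7,2,4,6) (5,3,7,4,2,6) (6,2,7,3,4,5) (6,2,7,4,3,5) (6,2,7,5,3,4) (6,3,7,2,4,5) (6,3,7,4,2,5) (6,3,7,5,2,4) — 20.
Migrate=2: (4,1,5,3,6,7) (4,1,6,3,5,7) (4,1,7,3,5,6) (4,3,5,1,6,7) (4,3,6,1,5,7) (4,3,7,1,5,6) (5,1,6,3,4,7) (5,1,6,4,3,7) (5,1,7,3,4,6) (5,1,7,4,3,6) (5,3,6,1,4,7) (5,3,6,4,1,7) (5,3,7,1,4,6) (5,3,7,4,1,6) (6,1,7,3,4,5) (6,1,7,4,3,5) (6,1,7,5,3,4) (6,3,7,1,4,5) (6,3,7,4,1,5) (6,3,7,5,1,4) — 20.
Migrate=3: (4,1,5,2,6,7) (4,1,6,2,5,7) (4,1,7,2,5,6) (4,2,5,1,6,7) (4,2,6,1,5,7) (4,2,7,1,5,6) (5,1,6,2,4,7) (5,1,6,4,2,7) (5,1,7,2,4,6) (5,1,7,4,2,6) (5,2,6,1,4,7) (5,2,6,4,1,7) (5,2,7,1,4,6) (5,2,7,4,1,6) (6,1,7,2,4,5) (6,1,7,4,2,5) (6,1,7,5,2,4) (6,2,7,1,4,5) (6,2,7,4,1,5) (6,2,7,5,1,4) — 20.
Summing: 20 + 20 + 20 = 60.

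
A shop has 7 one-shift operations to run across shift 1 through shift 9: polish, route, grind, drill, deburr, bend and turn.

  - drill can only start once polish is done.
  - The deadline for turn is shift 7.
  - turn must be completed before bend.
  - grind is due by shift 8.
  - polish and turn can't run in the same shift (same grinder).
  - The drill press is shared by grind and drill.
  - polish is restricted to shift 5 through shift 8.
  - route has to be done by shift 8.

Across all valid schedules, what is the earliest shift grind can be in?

Grind's own window allows nothing later than shift 8.
grind at shift 1 is achievable: turn=shift 1, drill=shift 6, polish=shift 5, bend=shift 2, route=shift 1, deburr=shift 1, grind=shift 1.

shift 1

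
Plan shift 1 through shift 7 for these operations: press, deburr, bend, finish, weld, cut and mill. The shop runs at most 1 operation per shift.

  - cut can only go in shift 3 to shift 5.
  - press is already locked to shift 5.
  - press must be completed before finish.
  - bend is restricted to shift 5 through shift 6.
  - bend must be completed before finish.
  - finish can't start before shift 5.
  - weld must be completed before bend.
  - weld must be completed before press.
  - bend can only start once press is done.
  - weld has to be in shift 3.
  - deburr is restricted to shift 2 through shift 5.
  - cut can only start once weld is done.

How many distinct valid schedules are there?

Enumerating: cut -> shift 4; weld -> shift 3; finish -> shift 7; deburr -> shift 2; mill -> shift 1; press -> shift 5; bend -> shift 6.

1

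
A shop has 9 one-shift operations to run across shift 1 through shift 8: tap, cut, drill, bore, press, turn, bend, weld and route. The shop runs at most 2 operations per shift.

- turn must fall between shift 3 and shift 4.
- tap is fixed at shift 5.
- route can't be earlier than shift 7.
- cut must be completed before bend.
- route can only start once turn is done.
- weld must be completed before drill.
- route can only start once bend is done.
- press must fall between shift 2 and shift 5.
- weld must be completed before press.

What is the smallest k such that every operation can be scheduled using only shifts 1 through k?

The precedence chain requires at least 3 distinct shifts.
With at most 2 per shift and 9 operations, at least 5 shifts are needed.
route can't be placed before shift 7, so the schedule must run through at least shift 7.
7 works (last occupied shift: shift 7): for example bore=shift 4, press=shift 2, route=shift 7, bend=shift 2, tap=shift 5, drill=shift 3, weld=shift 1, turn=shift 3, cut=shift 1.

7 shifts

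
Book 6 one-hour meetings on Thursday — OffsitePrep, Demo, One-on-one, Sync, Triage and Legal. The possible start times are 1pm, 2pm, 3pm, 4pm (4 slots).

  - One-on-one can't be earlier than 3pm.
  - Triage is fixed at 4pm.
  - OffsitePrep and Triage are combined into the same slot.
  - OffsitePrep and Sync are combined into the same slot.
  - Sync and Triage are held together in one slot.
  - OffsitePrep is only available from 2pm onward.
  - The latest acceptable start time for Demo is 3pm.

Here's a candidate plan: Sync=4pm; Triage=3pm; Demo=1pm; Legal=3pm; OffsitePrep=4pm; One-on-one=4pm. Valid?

OffsitePrep and Triage are combined into the same slot — violated.
Triage is fixed at 4pm — violated.
OffsitePrep and Sync are combined into the same slot — holds.
One-on-one can't be earlier than 3pm — holds.
OffsitePrep is only available from 2pm onward — holds.
The latest acceptable start time for Demo is 3pm — holds.
Sync and Triage are held together in one slot — violated.

No. Sync and Triage are held together in one slot is not satisfied.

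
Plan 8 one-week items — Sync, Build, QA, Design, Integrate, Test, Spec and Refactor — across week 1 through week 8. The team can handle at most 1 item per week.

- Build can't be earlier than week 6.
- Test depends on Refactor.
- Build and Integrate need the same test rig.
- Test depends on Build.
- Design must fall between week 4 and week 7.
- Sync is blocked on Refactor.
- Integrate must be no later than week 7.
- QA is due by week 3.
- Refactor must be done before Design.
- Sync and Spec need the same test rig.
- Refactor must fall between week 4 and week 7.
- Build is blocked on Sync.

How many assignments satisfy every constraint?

18

Splitting on Sync: it can be week 5 (12), week 6 (6). Listing each branch's schedules as (Build, QA, Design, Integrate, Test, Spec, Refactor) by week number:
Sync=week 5: (6,1,7,2,8,3,4) (6,1,7,3,8,2,4) (6,2,7,1,8,3,4) (6,2,7,3,8,1,4) (6,3,7,1,8,2,4) (6,3,7,2,8,1,4) (7,1,6,2,8,3,4) (7,1,6,3,8,2,4) (7,2,6,1,8,3,4) (7,2,6,3,8,1,4) (7,3,6,1,8,2,4) (7,3,6,2,8,1,4) — 12.
Sync=week 6: (7,1,5,2,8,3,4) (7,1,5,3,8,2,4) (7,2,5,1,8,3,4) (7,2,5,3,8,1,4) (7,3,5,1,8,2,4) (7,3,5,2,8,1,4) — 6.
Summing: 12 + 6 = 18.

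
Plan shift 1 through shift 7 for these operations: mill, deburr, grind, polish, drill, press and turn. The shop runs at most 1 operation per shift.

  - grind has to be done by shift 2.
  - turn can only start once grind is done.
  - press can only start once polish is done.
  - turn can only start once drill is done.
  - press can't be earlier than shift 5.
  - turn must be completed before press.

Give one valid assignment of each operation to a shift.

deburr=shift 7, mill=shift 6, drill=shift 2, polish=shift 4, grind=shift 1, press=shift 5, turn=shift 3

Checking: drill(shift 2) before turn(shift 3); grind(shift 1) before turn(shift 3); polish(shift 4) before press(shift 5); turn(shift 3) before press(shift 5); grind=shift 1 in [shift 1,shift 2]; press=shift 5 in [shift 5,shift 7]; max 1 per shift (cap 1).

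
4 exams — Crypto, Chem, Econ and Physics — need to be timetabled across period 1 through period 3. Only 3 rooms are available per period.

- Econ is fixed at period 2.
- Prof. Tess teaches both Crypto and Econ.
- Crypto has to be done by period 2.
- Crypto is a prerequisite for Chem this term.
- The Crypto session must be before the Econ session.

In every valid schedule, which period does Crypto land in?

period 1

Crypto's window is period 1–period 2.
Econ is fixed at period 2, and Crypto can't share a period with Econ.
So Crypto must be period 1.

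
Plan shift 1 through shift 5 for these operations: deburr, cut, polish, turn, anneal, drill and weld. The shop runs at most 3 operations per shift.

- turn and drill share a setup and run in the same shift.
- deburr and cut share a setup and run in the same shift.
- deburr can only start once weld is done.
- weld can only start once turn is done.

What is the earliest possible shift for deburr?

Precedence pushes deburr to at least shift 3.
deburr at shift 3 is achievable: cut -> shift 3; turn -> shift 1; polish -> shift 1; drill -> shift 1; anneal -> shift 2; weld -> shift 2; deburr -> shift 3.

shift 3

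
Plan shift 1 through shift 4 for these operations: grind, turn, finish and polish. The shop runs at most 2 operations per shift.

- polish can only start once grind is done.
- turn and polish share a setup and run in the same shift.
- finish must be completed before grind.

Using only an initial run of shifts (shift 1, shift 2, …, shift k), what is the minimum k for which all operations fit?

3 shifts

The precedence chain requires at least 3 distinct shifts.
With at most 2 per shift and 4 operations, at least 2 shifts are needed.
3 works (last occupied shift: shift 3): for example finish=shift 1, turn=shift 3, grind=shift 2, polish=shift 3.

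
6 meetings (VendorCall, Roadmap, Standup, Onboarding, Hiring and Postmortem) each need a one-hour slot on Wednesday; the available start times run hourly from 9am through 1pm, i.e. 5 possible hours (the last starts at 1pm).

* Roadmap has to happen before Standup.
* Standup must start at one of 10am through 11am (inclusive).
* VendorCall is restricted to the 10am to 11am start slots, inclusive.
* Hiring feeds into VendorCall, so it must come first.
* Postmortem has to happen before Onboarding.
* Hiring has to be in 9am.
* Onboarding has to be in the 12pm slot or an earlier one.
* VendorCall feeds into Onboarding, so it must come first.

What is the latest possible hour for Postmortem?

Downstream work caps Postmortem at 11am.
Postmortem at 11am is achievable: Postmortem=11am, VendorCall=10am, Roadmap=9am, Onboarding=12pm, Standup=10am, Hiring=9am.

11am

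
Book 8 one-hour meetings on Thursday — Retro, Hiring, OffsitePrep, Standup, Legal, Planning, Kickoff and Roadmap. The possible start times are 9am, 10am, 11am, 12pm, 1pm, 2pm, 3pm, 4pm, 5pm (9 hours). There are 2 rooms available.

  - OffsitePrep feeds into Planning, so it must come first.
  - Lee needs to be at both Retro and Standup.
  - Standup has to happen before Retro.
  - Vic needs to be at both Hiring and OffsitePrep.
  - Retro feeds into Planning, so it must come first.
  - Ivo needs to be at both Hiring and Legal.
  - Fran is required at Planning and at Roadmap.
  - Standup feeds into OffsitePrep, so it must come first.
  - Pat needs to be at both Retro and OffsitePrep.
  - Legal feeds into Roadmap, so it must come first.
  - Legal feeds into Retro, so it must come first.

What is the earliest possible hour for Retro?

10am

Precedence pushes Retro to at least 10am; downstream work caps Retro at 4pm.
Retro at 10am is achievable: Kickoff=11am, Hiring=12pm, Standup=9am, Planning=12pm, OffsitePrep=11am, Roadmap=10am, Legal=9am, Retro=10am.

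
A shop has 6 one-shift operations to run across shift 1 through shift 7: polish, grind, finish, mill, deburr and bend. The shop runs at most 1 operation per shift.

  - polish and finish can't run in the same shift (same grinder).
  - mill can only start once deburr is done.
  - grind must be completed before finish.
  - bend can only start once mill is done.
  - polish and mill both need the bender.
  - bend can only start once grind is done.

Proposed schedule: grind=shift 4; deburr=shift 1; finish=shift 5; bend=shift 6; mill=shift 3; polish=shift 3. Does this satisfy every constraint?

No — it violates: polish and mill both need the bender

mill can only start once deburr is done — holds.
bend can only start once grind is done — holds.
grind must be completed before finish — holds.
polish and finish can't run in the same shift (same grinder) — holds.
polish and mill both need the bender — violated.
The shop runs at most 1 operation per shift — violated.
bend can only start once mill is done — holds.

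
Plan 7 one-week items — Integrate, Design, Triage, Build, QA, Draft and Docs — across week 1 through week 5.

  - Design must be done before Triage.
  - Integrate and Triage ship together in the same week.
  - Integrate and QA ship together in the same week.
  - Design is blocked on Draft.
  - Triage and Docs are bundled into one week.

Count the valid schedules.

Splitting on Integrate: it can be week 3 (5), week 4 (15), week 5 (30). Listing each branch's schedules as (Design, Triage, Build, QA, Draft, Docs) by week number:
Integrate=week 3: (2,3,1,3,1,3) (2,3,2,3,1,3) (2,3,3,3,1,3) (2,3,4,3,1,3) (2,3,5,3,1,3) — 5.
Integrate=week 4: (2,4,1,4,1,4) (2,4,2,4,1,4) (2,4,3,4,1,4) (2,4,4,4,1,4) (2,4,5,4,1,4) (3,4,1,4,1,4) (3,4,1,4,2,4) (3,4,2,4,1,4) (3,4,2,4,2,4) (3,4,3,4,1,4) (3,4,3,4,2,4) (3,4,4,4,1,4) (3,4,4,4,2,4) (3,4,5,4,1,4) (3,4,5,4,2,4) — 15.
Integrate=week 5: (2,5,1,5,1,5) (2,5,2,5,1,5) (2,5,3,5,1,5) (2,5,4,5,1,5) (2,5,5,5,1,5) (3,5,1,5,1,5) (3,5,1,5,2,5) (3,5,2,5,1,5) (3,5,2,5,2,5) (3,5,3,5,1,5) (3,5,3,5,2,5) (3,5,4,5,1,5) (3,5,4,5,2,5) (3,5,5,5,1,5) (3,5,5,5,2,5) (4,5,1,5,1,5) (4,5,1,5,2,5) (4,5,1,5,3,5) (4,5,2,5,1,5) (4,5,2,5,2,5) (4,5,2,5,3,5) (4,5,3,5,1,5) (4,5,3,5,2,5) (4,5,3,5,3,5) (4,5,4,5,1,5) (4,5,4,5,2,5) (4,5,4,5,3,5) (4,5,5,5,1,5) (4,5,5,5,2,5) (4,5,5,5,3,5) — 30.
Summing: 5 + 15 + 30 = 50.

50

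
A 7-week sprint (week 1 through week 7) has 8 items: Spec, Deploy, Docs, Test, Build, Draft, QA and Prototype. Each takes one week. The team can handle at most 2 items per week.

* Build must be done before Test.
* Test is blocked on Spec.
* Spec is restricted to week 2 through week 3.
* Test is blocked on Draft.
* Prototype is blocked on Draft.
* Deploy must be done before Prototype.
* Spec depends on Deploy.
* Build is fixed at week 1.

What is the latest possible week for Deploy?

week 2

Downstream work caps Deploy at week 2.
Deploy at week 2 is achievable: Draft in week 1; Test in week 4; Prototype in week 3; QA in week 4; Build in week 1; Deploy in week 2; Docs in week 2; Spec in week 3.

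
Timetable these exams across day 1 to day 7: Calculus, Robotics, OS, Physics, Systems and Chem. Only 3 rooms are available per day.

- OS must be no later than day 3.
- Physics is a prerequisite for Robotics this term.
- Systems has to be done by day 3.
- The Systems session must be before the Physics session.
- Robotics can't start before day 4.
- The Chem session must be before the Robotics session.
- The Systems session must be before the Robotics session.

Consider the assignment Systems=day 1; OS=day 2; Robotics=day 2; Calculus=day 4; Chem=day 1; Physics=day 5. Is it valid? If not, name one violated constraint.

Only 3 rooms are available per day — holds.
Physics is a prerequisite for Robotics this term — violated.
The Systems session must be before the Physics session — holds.
Systems has to be done by day 3 — holds.
Robotics can't start before day 4 — violated.
OS must be no later than day 3 — holds.
The Systems session must be before the Robotics session — holds.
The Chem session must be before the Robotics session — holds.

No — it violates: Robotics can't start before day 4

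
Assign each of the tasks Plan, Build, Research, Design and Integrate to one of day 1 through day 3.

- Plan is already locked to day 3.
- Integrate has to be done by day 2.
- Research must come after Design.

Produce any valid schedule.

Plan=day 3, Build=day 1, Design=day 1, Integrate=day 1, Research=day 2

Checking: Design(day 1) before Research(day 2); Plan=day 3 in [day 3,day 3]; Integrate=day 1 in [day 1,day 2].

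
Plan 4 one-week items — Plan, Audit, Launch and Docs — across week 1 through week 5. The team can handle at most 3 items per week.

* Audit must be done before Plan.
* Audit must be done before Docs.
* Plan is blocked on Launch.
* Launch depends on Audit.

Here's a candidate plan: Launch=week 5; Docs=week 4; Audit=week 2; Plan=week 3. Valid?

No — it violates: Plan is blocked on Launch

Audit must be done before Plan — holds.
Launch depends on Audit — holds.
Audit must be done before Docs — holds.
Plan is blocked on Launch — violated.
The team can handle at most 3 items per week — holds.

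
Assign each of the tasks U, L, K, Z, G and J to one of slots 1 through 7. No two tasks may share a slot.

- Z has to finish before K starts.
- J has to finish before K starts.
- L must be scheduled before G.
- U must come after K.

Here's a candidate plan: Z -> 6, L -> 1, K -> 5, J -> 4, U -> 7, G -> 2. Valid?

No — it violates: Z has to finish before K starts

J has to finish before K starts — holds.
L must be scheduled before G — holds.
No two tasks may share a slot — holds.
Z has to finish before K starts — violated.
U must come after K — holds.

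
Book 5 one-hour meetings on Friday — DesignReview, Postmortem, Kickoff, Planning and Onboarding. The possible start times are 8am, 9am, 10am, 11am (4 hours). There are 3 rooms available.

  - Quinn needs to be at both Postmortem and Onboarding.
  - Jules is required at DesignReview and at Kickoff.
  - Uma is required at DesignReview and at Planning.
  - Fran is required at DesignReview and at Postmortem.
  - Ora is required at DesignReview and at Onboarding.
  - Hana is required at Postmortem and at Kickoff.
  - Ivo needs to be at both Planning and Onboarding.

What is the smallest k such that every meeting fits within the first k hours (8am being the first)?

3 hours

With at most 3 per hour and 5 meetings, at least 2 hours are needed.
Could 2 hours be enough, i.e. nothing placed later than 9am? No: DesignReview, Postmortem and Kickoff must all be in different hours (DesignReview/Postmortem can't share; DesignReview/Kickoff can't share; Postmortem/Kickoff can't share), but only 2 hours are available: 3 meetings can't fit in 2 distinct hours.
So 2 hours is not enough.
3 works (last occupied hour: 10am): for example DesignReview=8am; Postmortem=9am; Onboarding=10am; Kickoff=10am; Planning=9am.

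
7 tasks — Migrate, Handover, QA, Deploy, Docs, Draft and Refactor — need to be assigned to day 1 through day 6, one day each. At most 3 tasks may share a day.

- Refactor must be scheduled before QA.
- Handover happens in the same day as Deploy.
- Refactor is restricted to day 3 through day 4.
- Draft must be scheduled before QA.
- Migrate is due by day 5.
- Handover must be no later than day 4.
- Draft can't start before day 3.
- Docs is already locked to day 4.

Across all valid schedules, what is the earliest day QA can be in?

day 4

Precedence pushes QA to at least day 4.
QA at day 4 is achievable: Docs -> day 4, Migrate -> day 1, Deploy -> day 1, Draft -> day 3, QA -> day 4, Handover -> day 1, Refactor -> day 3.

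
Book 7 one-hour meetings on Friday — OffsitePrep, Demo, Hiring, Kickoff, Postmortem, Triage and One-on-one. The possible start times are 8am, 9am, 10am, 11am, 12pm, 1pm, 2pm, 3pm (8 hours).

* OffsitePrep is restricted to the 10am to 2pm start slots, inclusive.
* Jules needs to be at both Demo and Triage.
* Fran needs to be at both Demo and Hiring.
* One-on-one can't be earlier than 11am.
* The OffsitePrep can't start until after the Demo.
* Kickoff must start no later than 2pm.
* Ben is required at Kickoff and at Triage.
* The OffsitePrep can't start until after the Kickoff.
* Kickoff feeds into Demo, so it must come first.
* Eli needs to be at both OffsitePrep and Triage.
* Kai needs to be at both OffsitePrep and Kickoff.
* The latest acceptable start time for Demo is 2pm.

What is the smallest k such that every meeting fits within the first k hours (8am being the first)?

The precedence chain requires at least 3 distinct hours.
One-on-one can't be placed before 11am — that is hour 4 counting from 8am — so the schedule must run through at least 4 hours.
4 works (last occupied hour: 11am): for example Postmortem in 8am; OffsitePrep in 10am; Kickoff in 8am; Hiring in 8am; Demo in 9am; Triage in 11am; One-on-one in 11am.

4 hours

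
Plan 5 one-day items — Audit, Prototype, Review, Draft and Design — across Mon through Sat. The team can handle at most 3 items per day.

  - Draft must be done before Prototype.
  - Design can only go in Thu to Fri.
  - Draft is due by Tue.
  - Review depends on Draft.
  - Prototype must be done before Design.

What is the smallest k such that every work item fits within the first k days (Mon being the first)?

The precedence chain requires at least 3 distinct days.
With at most 3 per day and 5 work items, at least 2 days are needed.
Design can't be placed before Thu — that is day 4 counting from Mon — so the schedule must run through at least 4 days.
4 works (last occupied day: Thu): for example Audit in Mon, Review in Tue, Design in Thu, Prototype in Tue, Draft in Mon.

4 days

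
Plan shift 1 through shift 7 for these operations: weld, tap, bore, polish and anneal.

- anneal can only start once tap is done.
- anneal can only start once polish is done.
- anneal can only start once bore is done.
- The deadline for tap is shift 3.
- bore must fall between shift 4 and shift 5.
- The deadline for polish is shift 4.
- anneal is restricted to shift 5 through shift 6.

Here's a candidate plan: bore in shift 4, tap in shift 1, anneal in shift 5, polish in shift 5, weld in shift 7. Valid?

No — it violates: The deadline for polish is shift 4

anneal can only start once polish is done — violated.
anneal is restricted to shift 5 through shift 6 — holds.
anneal can only start once bore is done — holds.
The deadline for tap is shift 3 — holds.
bore must fall between shift 4 and shift 5 — holds.
anneal can only start once tap is done — holds.
The deadline for polish is shift 4 — violated.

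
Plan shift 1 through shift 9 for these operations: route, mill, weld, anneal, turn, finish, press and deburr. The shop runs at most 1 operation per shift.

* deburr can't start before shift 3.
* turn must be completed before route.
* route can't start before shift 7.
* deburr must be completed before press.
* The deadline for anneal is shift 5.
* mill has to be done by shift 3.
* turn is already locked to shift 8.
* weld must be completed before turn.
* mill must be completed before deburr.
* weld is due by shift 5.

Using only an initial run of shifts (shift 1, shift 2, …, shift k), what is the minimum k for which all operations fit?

The precedence chain requires at least 3 distinct shifts.
With at most 1 per shift and 8 operations, at least 8 shifts are needed.
Propagating the time windows through the other constraints, route can't land before shift 9, so the schedule must run through at least shift 9.
9 works (last occupied shift: shift 9): for example weld -> shift 2, anneal -> shift 3, press -> shift 5, mill -> shift 1, route -> shift 9, turn -> shift 8, finish -> shift 6, deburr -> shift 4.

9 shifts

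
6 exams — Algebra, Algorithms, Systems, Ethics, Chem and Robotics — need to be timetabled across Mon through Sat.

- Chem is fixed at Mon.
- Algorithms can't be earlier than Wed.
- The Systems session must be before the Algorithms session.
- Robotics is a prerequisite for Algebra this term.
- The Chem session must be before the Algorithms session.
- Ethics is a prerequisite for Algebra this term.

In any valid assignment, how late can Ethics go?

Downstream work caps Ethics at Fri.
Ethics at Fri is achievable: Algebra in Sat; Ethics in Fri; Chem in Mon; Algorithms in Wed; Robotics in Mon; Systems in Mon.

Fri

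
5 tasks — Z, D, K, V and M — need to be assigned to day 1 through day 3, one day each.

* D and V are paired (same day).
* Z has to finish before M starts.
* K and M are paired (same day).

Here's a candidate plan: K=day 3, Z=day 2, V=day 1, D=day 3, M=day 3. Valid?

K and M are paired (same day) — holds.
D and V are paired (same day) — violated.
Z has to finish before M starts — holds.

No. D and V are paired (same day) is not satisfied.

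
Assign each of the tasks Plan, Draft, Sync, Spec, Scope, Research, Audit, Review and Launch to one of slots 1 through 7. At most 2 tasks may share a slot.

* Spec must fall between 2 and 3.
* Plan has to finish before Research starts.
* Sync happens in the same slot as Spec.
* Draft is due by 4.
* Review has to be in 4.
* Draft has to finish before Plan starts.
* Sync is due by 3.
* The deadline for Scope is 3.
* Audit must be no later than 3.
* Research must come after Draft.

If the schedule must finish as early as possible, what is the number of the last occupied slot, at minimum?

The precedence chain requires at least 3 distinct slots.
With at most 2 per slot and 9 tasks, at least 5 slots are needed.
Review can't be placed before 4, so the schedule must run through at least slot 4.
5 works (last occupied slot: 5): for example Launch=3; Audit=1; Draft=3; Plan=4; Research=5; Sync=2; Spec=2; Review=4; Scope=1.

slot 5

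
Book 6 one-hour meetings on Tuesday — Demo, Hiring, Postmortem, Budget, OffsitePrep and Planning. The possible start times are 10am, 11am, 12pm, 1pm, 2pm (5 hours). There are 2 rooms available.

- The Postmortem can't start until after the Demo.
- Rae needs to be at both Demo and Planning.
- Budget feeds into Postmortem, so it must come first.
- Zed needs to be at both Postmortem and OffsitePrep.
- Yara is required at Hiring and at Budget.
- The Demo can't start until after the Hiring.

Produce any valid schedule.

Hiring -> 10am; Postmortem -> 12pm; Demo -> 11am; Budget -> 11am; OffsitePrep -> 10am; Planning -> 12pm

Checking: Hiring(10am) before Demo(11am); Budget(11am) before Postmortem(12pm); Demo(11am) before Postmortem(12pm); Hiring(10am) != Budget(11am); Postmortem(12pm) != OffsitePrep(10am); Demo(11am) != Planning(12pm); max 2 per hour (cap 2).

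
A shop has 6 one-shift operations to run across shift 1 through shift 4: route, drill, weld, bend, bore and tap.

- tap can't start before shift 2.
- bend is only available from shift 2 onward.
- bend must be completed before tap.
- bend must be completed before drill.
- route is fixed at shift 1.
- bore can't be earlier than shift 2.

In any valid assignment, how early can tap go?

shift 3

Tap is available from shift 2; precedence pushes tap to at least shift 3.
tap at shift 3 is achievable: route -> shift 1, weld -> shift 1, drill -> shift 3, bend -> shift 2, tap -> shift 3, bore -> shift 2.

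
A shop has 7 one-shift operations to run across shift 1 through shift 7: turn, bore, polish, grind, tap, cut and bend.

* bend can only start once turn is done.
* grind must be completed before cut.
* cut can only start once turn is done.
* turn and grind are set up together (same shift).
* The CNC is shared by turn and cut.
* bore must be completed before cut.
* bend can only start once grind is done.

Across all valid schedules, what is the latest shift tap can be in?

shift 7

tap at shift 7 is achievable: tap -> shift 7, grind -> shift 1, bend -> shift 2, polish -> shift 1, turn -> shift 1, cut -> shift 2, bore -> shift 1.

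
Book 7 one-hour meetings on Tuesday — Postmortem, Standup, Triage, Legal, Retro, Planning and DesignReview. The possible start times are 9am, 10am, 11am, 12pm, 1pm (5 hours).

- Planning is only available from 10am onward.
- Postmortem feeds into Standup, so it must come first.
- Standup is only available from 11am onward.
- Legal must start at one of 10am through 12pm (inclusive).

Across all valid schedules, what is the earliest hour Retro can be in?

9am

Retro at 9am is achievable: Postmortem in 9am; Triage in 9am; Retro in 9am; DesignReview in 9am; Standup in 11am; Legal in 10am; Planning in 10am.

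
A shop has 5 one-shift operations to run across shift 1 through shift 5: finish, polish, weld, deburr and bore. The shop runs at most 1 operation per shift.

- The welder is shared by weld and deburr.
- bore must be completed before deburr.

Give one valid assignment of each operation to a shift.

polish=shift 4, bore=shift 1, finish=shift 3, deburr=shift 2, weld=shift 5

Checking: bore(shift 1) before deburr(shift 2); weld(shift 5) != deburr(shift 2); max 1 per shift (cap 1).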